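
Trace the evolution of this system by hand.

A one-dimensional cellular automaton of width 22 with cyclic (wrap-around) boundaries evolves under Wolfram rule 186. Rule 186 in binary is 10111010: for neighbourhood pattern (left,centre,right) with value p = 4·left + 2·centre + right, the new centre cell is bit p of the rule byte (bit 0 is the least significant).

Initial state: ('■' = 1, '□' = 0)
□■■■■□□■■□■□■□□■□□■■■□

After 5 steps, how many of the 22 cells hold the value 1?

[0] □■■■■□□■■□■□■□□■□□■■■□
[1] ■■■■□■■■□■□■□■■□■■■■□■
[2] ■■■□■■■□■□■□■■□■■■■□■■
[3] ■■□■■■□■□■□■■□■■■■□■■■
[4] ■□■■■□■□■□■■□■■■■□■■■■
[5] □■■■□■□■□■■□■■■■□■■■■■

16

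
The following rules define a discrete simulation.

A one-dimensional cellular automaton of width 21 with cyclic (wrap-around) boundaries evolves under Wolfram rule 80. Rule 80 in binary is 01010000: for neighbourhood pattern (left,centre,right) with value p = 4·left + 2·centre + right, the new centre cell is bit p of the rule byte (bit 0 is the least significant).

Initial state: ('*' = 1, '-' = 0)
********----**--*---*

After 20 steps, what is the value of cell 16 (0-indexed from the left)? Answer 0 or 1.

0

[0] ********----**--*---*
[1] -------**----**--*---
[2] --------**----**--*--
[3] ---------**----**--*-
[4] ----------**----**--*
[5] *----------**----**--
[6] -*----------**----**-
[7] --*----------**----**
[8] *--*----------**----*
[9] **--*----------**----
[10] -**--*----------**---
[11] --**--*----------**--
[12] ---**--*----------**-
[13] ----**--*----------**
[14] *----**--*----------*
[15] **----**--*----------
[16] -**----**--*---------
[17] --**----**--*--------
[18] ---**----**--*-------
[19] ----**----**--*------
[20] -----**----**--*-----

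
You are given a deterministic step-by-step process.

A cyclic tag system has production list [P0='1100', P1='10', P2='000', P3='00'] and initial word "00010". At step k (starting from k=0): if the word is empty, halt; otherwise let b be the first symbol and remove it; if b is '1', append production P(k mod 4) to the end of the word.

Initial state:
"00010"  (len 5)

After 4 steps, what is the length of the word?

3

0) "00010"  (len 5)
1) "0010"  (len 4)
2) "010"  (len 3)
3) "10"  (len 2)
4) "000"  (len 3)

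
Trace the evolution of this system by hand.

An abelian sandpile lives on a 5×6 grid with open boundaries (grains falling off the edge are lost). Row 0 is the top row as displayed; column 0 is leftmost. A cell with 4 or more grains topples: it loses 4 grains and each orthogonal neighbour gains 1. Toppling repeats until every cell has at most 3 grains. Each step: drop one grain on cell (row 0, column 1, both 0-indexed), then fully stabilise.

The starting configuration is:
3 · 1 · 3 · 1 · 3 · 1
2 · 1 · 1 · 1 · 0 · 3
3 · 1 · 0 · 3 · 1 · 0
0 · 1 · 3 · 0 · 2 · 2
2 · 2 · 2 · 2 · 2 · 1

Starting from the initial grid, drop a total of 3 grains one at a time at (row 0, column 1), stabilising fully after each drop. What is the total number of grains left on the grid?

0) 3 · 1 · 3 · 1 · 3 · 1
2 · 1 · 1 · 1 · 0 · 3
3 · 1 · 0 · 3 · 1 · 0
0 · 1 · 3 · 0 · 2 · 2
2 · 2 · 2 · 2 · 2 · 1
1) 3 · 2 · 3 · 1 · 3 · 1
2 · 1 · 1 · 1 · 0 · 3
3 · 1 · 0 · 3 · 1 · 0
0 · 1 · 3 · 0 · 2 · 2
2 · 2 · 2 · 2 · 2 · 1
2) 3 · 3 · 3 · 1 · 3 · 1
2 · 1 · 1 · 1 · 0 · 3
3 · 1 · 0 · 3 · 1 · 0
0 · 1 · 3 · 0 · 2 · 2
2 · 2 · 2 · 2 · 2 · 1
3) 0 · 2 · 0 · 2 · 3 · 1
3 · 2 · 2 · 1 · 0 · 3
3 · 1 · 0 · 3 · 1 · 0
0 · 1 · 3 · 0 · 2 · 2
2 · 2 · 2 · 2 · 2 · 1

46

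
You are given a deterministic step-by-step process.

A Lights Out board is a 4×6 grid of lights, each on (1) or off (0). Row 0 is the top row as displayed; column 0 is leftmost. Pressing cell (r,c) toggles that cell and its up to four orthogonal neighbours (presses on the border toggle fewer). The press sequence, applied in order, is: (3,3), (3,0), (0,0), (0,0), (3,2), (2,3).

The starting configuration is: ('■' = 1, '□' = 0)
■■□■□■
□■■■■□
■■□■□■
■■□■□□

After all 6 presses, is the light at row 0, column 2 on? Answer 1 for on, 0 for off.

[0] ■■□■□■
□■■■■□
■■□■□■
■■□■□□
[1] ■■□■□■
□■■■■□
■■□□□■
■■■□■□
[2] ■■□■□■
□■■■■□
□■□□□■
□□■□■□
[3] □□□■□■
■■■■■□
□■□□□■
□□■□■□
[4] ■■□■□■
□■■■■□
□■□□□■
□□■□■□
[5] ■■□■□■
□■■■■□
□■■□□■
□■□■■□
[6] ■■□■□■
□■■□■□
□■□■■■
□■□□■□

0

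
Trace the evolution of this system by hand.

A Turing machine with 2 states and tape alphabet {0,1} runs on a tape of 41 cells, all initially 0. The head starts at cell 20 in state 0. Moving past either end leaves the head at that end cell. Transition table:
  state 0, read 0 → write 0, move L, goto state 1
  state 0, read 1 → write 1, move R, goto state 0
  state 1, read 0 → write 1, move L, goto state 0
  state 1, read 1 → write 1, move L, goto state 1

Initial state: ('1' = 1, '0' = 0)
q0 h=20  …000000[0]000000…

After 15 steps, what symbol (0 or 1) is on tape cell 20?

[0] q0 h=20  …000000[0]000000…
[1] q1 h=19  …000000[0]000000…
[2] q0 h=18  …000000[0]100000…
[3] q1 h=17  …000000[0]010000…
[4] q0 h=16  …000000[0]101000…
[5] q1 h=15  …000000[0]010100…
[6] q0 h=14  …000000[0]101010…
[7] q1 h=13  …000000[0]010101…
[8] q0 h=12  …000000[0]101010…
[9] q1 h=11  …000000[0]010101…
[10] q0 h=10  …000000[0]101010…
[11] q1 h= 9  …000000[0]010101…
[12] q0 h= 8  …000000[0]101010…
[13] q1 h= 7  …000000[0]010101…
[14] q0 h= 6  |000000[0]101010…
[15] q1 h= 5  |00000[0]010101…

0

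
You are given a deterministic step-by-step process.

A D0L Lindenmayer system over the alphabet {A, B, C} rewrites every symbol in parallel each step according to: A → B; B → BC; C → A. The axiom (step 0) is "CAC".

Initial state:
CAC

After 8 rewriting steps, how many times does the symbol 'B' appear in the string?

k=0  CAC
k=1  ABA
k=2  BBCB
k=3  BCBCABC
k=4  BCABCABBCA
k=5  BCABBCABBCBCAB
k=6  BCABBCBCABBCBCABCABBC
k=7  BCABBCBCABCABBCBCABCABBCABBCBCA
k=8  BCABBCBCABCABBCABBCBCABCABBCABBCBCABBCBCABCAB

21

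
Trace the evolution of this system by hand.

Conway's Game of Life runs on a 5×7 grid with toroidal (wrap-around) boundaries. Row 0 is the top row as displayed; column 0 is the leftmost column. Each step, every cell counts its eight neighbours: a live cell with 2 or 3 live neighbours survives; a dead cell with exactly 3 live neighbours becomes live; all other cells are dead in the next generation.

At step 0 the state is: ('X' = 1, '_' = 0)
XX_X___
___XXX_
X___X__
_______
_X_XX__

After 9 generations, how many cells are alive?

[0] XX_X___
___XXX_
X___X__
_______
_X_XX__
[1] XX___X_
XXXX_XX
___XXX_
___XX__
XX_XX__
[2] _____X_
___X___
XX_____
_______
XX_X_XX
[3] X_X__X_
_______
_______
__X____
X___XXX
[4] XX__XX_
_______
_______
_____XX
X__XXX_
[5] XX_X_X_
_______
_______
_____XX
XX_X___
[6] XX__X_X
_______
_______
X_____X
_X___X_
[7] XX___XX
X______
_______
X_____X
_X___X_
[8] _X___X_
XX_____
X_____X
X_____X
_X___X_
[9] _XX___X
_X_____
_______
_X___X_
_X___X_

8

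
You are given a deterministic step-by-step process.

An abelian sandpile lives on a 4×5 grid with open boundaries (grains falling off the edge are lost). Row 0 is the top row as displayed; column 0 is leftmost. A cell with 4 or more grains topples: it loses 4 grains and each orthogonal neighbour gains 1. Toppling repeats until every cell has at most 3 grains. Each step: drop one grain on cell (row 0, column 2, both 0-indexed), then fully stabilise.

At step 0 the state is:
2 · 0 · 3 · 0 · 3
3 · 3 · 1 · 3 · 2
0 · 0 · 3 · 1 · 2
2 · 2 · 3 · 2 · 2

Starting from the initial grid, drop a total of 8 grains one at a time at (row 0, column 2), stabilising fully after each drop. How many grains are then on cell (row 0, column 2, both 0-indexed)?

3

k=0  2 · 0 · 3 · 0 · 3
3 · 3 · 1 · 3 · 2
0 · 0 · 3 · 1 · 2
2 · 2 · 3 · 2 · 2
k=1  2 · 1 · 0 · 1 · 3
3 · 3 · 2 · 3 · 2
0 · 0 · 3 · 1 · 2
2 · 2 · 3 · 2 · 2
k=2  2 · 1 · 1 · 1 · 3
3 · 3 · 2 · 3 · 2
0 · 0 · 3 · 1 · 2
2 · 2 · 3 · 2 · 2
k=3  2 · 1 · 2 · 1 · 3
3 · 3 · 2 · 3 · 2
0 · 0 · 3 · 1 · 2
2 · 2 · 3 · 2 · 2
k=4  2 · 1 · 3 · 1 · 3
3 · 3 · 2 · 3 · 2
0 · 0 · 3 · 1 · 2
2 · 2 · 3 · 2 · 2
k=5  2 · 2 · 0 · 2 · 3
3 · 3 · 3 · 3 · 2
0 · 0 · 3 · 1 · 2
2 · 2 · 3 · 2 · 2
k=6  2 · 2 · 1 · 2 · 3
3 · 3 · 3 · 3 · 2
0 · 0 · 3 · 1 · 2
2 · 2 · 3 · 2 · 2
k=7  2 · 2 · 2 · 2 · 3
3 · 3 · 3 · 3 · 2
0 · 0 · 3 · 1 · 2
2 · 2 · 3 · 2 · 2
k=8  2 · 2 · 3 · 2 · 3
3 · 3 · 3 · 3 · 2
0 · 0 · 3 · 1 · 2
2 · 2 · 3 · 2 · 2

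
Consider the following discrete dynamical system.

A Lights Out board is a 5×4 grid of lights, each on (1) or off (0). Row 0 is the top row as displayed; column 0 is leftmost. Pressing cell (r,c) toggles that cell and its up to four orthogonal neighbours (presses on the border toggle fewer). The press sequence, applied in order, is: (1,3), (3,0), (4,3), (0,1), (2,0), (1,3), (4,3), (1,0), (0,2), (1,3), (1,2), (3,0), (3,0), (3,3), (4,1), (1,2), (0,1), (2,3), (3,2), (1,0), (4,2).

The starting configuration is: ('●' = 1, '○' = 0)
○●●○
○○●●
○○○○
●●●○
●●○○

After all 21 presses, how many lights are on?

10

[0] ○●●○
○○●●
○○○○
●●●○
●●○○
[1] ○●●●
○○○○
○○○●
●●●○
●●○○
[2] ○●●●
○○○○
●○○●
○○●○
○●○○
[3] ○●●●
○○○○
●○○●
○○●●
○●●●
[4] ●○○●
○●○○
●○○●
○○●●
○●●●
[5] ●○○●
●●○○
○●○●
●○●●
○●●●
[6] ●○○○
●●●●
○●○○
●○●●
○●●●
[7] ●○○○
●●●●
○●○○
●○●○
○●○○
[8] ○○○○
○○●●
●●○○
●○●○
○●○○
[9] ○●●●
○○○●
●●○○
●○●○
○●○○
[10] ○●●○
○○●○
●●○●
●○●○
○●○○
[11] ○●○○
○●○●
●●●●
●○●○
○●○○
[12] ○●○○
○●○●
○●●●
○●●○
●●○○
[13] ○●○○
○●○●
●●●●
●○●○
○●○○
[14] ○●○○
○●○●
●●●○
●○○●
○●○●
[15] ○●○○
○●○●
●●●○
●●○●
●○●●
[16] ○●●○
○○●○
●●○○
●●○●
●○●●
[17] ●○○○
○●●○
●●○○
●●○●
●○●●
[18] ●○○○
○●●●
●●●●
●●○○
●○●●
[19] ●○○○
○●●●
●●○●
●○●●
●○○●
[20] ○○○○
●○●●
○●○●
●○●●
●○○●
[21] ○○○○
●○●●
○●○●
●○○●
●●●○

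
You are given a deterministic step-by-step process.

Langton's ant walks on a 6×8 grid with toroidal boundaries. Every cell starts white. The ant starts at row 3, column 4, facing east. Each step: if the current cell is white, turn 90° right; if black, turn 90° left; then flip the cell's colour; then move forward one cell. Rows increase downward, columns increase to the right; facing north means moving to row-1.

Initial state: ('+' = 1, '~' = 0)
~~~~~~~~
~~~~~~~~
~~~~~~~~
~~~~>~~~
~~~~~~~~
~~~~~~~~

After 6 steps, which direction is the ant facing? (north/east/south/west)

gen 0: ~~~~~~~~
~~~~~~~~
~~~~~~~~
~~~~>~~~
~~~~~~~~
~~~~~~~~
gen 1: ~~~~~~~~
~~~~~~~~
~~~~~~~~
~~~~+~~~
~~~~v~~~
~~~~~~~~
gen 2: ~~~~~~~~
~~~~~~~~
~~~~~~~~
~~~~+~~~
~~~<+~~~
~~~~~~~~
gen 3: ~~~~~~~~
~~~~~~~~
~~~~~~~~
~~~^+~~~
~~~++~~~
~~~~~~~~
gen 4: ~~~~~~~~
~~~~~~~~
~~~~~~~~
~~~+>~~~
~~~++~~~
~~~~~~~~
gen 5: ~~~~~~~~
~~~~~~~~
~~~~^~~~
~~~+~~~~
~~~++~~~
~~~~~~~~
gen 6: ~~~~~~~~
~~~~~~~~
~~~~+>~~
~~~+~~~~
~~~++~~~
~~~~~~~~

east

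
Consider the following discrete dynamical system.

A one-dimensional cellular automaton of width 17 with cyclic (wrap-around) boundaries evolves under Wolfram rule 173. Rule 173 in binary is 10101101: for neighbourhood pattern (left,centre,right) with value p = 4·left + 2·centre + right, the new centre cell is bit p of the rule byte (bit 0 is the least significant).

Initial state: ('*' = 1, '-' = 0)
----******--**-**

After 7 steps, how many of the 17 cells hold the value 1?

[0] ----******--**-**
[1] -**-*****---*-**-
[2] -*-*****--*-***--
[3] -******---****--*
[4] ******--*-***---*
[5] *****---****--*-*
[6] ****--*-***---***
[7] ***---****--*-***

11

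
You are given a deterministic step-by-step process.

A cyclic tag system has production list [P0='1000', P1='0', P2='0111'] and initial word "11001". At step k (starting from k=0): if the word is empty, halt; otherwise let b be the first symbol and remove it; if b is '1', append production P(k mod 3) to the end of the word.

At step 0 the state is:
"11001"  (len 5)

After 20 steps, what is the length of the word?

0) "11001"  (len 5)
1) "10011000"  (len 8)
2) "00110000"  (len 8)
3) "0110000"  (len 7)
4) "110000"  (len 6)
5) "100000"  (len 6)
6) "000000111"  (len 9)
7) "00000111"  (len 8)
8) "0000111"  (len 7)
9) "000111"  (len 6)
10) "00111"  (len 5)
11) "0111"  (len 4)
12) "111"  (len 3)
13) "111000"  (len 6)
14) "110000"  (len 6)
15) "100000111"  (len 9)
16) "000001111000"  (len 12)
17) "00001111000"  (len 11)
18) "0001111000"  (len 10)
19) "001111000"  (len 9)
20) "01111000"  (len 8)

8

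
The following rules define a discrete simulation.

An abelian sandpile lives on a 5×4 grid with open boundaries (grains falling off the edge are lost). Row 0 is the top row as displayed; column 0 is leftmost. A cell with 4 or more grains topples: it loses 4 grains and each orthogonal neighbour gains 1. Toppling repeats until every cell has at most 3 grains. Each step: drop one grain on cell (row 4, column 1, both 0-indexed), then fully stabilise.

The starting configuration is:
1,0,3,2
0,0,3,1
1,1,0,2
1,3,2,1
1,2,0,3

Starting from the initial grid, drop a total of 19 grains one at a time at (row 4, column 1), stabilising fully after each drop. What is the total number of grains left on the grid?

31

gen 0: 1,0,3,2
0,0,3,1
1,1,0,2
1,3,2,1
1,2,0,3
gen 1: 1,0,3,2
0,0,3,1
1,1,0,2
1,3,2,1
1,3,0,3
gen 2: 1,0,3,2
0,0,3,1
1,2,0,2
2,0,3,1
2,1,1,3
gen 3: 1,0,3,2
0,0,3,1
1,2,0,2
2,0,3,1
2,2,1,3
gen 4: 1,0,3,2
0,0,3,1
1,2,0,2
2,0,3,1
2,3,1,3
gen 5: 1,0,3,2
0,0,3,1
1,2,0,2
2,1,3,1
3,0,2,3
gen 6: 1,0,3,2
0,0,3,1
1,2,0,2
2,1,3,1
3,1,2,3
gen 7: 1,0,3,2
0,0,3,1
1,2,0,2
2,1,3,1
3,2,2,3
gen 8: 1,0,3,2
0,0,3,1
1,2,0,2
2,1,3,1
3,3,2,3
gen 9: 1,0,3,2
0,0,3,1
1,2,0,2
3,2,3,1
0,1,3,3
gen 10: 1,0,3,2
0,0,3,1
1,2,0,2
3,2,3,1
0,2,3,3
gen 11: 1,0,3,2
0,0,3,1
1,2,0,2
3,2,3,1
0,3,3,3
gen 12: 1,0,3,2
0,0,3,1
2,3,1,2
0,1,1,3
2,2,2,0
gen 13: 1,0,3,2
0,0,3,1
2,3,1,2
0,1,1,3
2,3,2,0
gen 14: 1,0,3,2
0,0,3,1
2,3,1,2
0,2,1,3
3,0,3,0
gen 15: 1,0,3,2
0,0,3,1
2,3,1,2
0,2,1,3
3,1,3,0
gen 16: 1,0,3,2
0,0,3,1
2,3,1,2
0,2,1,3
3,2,3,0
gen 17: 1,0,3,2
0,0,3,1
2,3,1,2
0,2,1,3
3,3,3,0
gen 18: 1,0,3,2
0,0,3,1
2,3,1,2
1,3,2,3
0,2,0,1
gen 19: 1,0,3,2
0,0,3,1
2,3,1,2
1,3,2,3
0,3,0,1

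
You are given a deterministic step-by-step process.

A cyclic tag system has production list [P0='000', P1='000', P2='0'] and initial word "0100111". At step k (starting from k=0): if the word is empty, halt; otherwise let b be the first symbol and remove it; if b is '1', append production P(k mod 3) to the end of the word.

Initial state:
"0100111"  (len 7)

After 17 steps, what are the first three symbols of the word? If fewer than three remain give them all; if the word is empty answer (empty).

step 0: "0100111"  (len 7)
step 1: "100111"  (len 6)
step 2: "00111000"  (len 8)
step 3: "0111000"  (len 7)
step 4: "111000"  (len 6)
step 5: "11000000"  (len 8)
step 6: "10000000"  (len 8)
step 7: "0000000000"  (len 10)
step 8: "000000000"  (len 9)
step 9: "00000000"  (len 8)
step 10: "0000000"  (len 7)
step 11: "000000"  (len 6)
step 12: "00000"  (len 5)
step 13: "0000"  (len 4)
step 14: "000"  (len 3)
step 15: "00"  (len 2)
step 16: "0"  (len 1)
step 17: (halted — word empty)

(empty)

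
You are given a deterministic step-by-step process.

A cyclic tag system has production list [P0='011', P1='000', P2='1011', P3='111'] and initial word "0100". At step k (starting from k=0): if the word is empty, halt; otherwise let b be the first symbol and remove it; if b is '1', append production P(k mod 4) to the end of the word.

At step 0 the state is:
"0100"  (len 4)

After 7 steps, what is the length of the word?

0

gen 0: "0100"  (len 4)
gen 1: "100"  (len 3)
gen 2: "00000"  (len 5)
gen 3: "0000"  (len 4)
gen 4: "000"  (len 3)
gen 5: "00"  (len 2)
gen 6: "0"  (len 1)
gen 7: (halted — word empty)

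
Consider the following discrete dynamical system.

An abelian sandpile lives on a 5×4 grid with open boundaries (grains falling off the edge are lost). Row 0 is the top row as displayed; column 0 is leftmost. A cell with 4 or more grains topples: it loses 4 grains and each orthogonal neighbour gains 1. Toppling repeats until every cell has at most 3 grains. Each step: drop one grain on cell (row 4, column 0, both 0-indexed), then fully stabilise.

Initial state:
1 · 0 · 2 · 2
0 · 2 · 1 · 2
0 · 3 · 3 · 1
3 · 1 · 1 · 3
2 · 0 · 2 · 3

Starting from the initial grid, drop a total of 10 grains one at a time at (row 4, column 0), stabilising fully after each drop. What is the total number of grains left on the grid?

step 0: 1 · 0 · 2 · 2
0 · 2 · 1 · 2
0 · 3 · 3 · 1
3 · 1 · 1 · 3
2 · 0 · 2 · 3
step 1: 1 · 0 · 2 · 2
0 · 2 · 1 · 2
0 · 3 · 3 · 1
3 · 1 · 1 · 3
3 · 0 · 2 · 3
step 2: 1 · 0 · 2 · 2
0 · 2 · 1 · 2
1 · 3 · 3 · 1
0 · 2 · 1 · 3
1 · 1 · 2 · 3
step 3: 1 · 0 · 2 · 2
0 · 2 · 1 · 2
1 · 3 · 3 · 1
0 · 2 · 1 · 3
2 · 1 · 2 · 3
step 4: 1 · 0 · 2 · 2
0 · 2 · 1 · 2
1 · 3 · 3 · 1
0 · 2 · 1 · 3
3 · 1 · 2 · 3
step 5: 1 · 0 · 2 · 2
0 · 2 · 1 · 2
1 · 3 · 3 · 1
1 · 2 · 1 · 3
0 · 2 · 2 · 3
step 6: 1 · 0 · 2 · 2
0 · 2 · 1 · 2
1 · 3 · 3 · 1
1 · 2 · 1 · 3
1 · 2 · 2 · 3
step 7: 1 · 0 · 2 · 2
0 · 2 · 1 · 2
1 · 3 · 3 · 1
1 · 2 · 1 · 3
2 · 2 · 2 · 3
step 8: 1 · 0 · 2 · 2
0 · 2 · 1 · 2
1 · 3 · 3 · 1
1 · 2 · 1 · 3
3 · 2 · 2 · 3
step 9: 1 · 0 · 2 · 2
0 · 2 · 1 · 2
1 · 3 · 3 · 1
2 · 2 · 1 · 3
0 · 3 · 2 · 3
step 10: 1 · 0 · 2 · 2
0 · 2 · 1 · 2
1 · 3 · 3 · 1
2 · 2 · 1 · 3
1 · 3 · 2 · 3

35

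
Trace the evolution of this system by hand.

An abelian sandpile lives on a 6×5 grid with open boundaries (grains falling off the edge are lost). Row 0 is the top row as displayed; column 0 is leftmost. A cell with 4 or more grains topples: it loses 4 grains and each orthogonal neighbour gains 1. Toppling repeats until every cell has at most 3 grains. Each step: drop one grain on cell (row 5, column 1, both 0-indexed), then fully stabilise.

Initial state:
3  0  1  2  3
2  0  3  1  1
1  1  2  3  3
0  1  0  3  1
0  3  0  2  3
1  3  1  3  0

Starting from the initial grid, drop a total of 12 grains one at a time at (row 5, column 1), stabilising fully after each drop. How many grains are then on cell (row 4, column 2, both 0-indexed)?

[0] 3  0  1  2  3
2  0  3  1  1
1  1  2  3  3
0  1  0  3  1
0  3  0  2  3
1  3  1  3  0
[1] 3  0  1  2  3
2  0  3  1  1
1  1  2  3  3
0  2  0  3  1
1  0  1  2  3
2  1  2  3  0
[2] 3  0  1  2  3
2  0  3  1  1
1  1  2  3  3
0  2  0  3  1
1  0  1  2  3
2  2  2  3  0
[3] 3  0  1  2  3
2  0  3  1  1
1  1  2  3  3
0  2  0  3  1
1  0  1  2  3
2  3  2  3  0
[4] 3  0  1  2  3
2  0  3  1  1
1  1  2  3  3
0  2  0  3  1
1  1  1  2  3
3  0  3  3  0
[5] 3  0  1  2  3
2  0  3  1  1
1  1  2  3  3
0  2  0  3  1
1  1  1  2  3
3  1  3  3  0
[6] 3  0  1  2  3
2  0  3  1  1
1  1  2  3  3
0  2  0  3  1
1  1  1  2  3
3  2  3  3  0
[7] 3  0  1  2  3
2  0  3  1  1
1  1  2  3  3
0  2  0  3  1
1  1  1  2  3
3  3  3  3  0
[8] 3  0  1  2  3
2  0  3  1  1
1  1  2  3  3
0  2  0  3  1
2  2  2  3  3
0  2  1  0  1
[9] 3  0  1  2  3
2  0  3  1  1
1  1  2  3  3
0  2  0  3  1
2  2  2  3  3
0  3  1  0  1
[10] 3  0  1  2  3
2  0  3  1  1
1  1  2  3  3
0  2  0  3  1
2  3  2  3  3
1  0  2  0  1
[11] 3  0  1  2  3
2  0  3  1  1
1  1  2  3  3
0  2  0  3  1
2  3  2  3  3
1  1  2  0  1
[12] 3  0  1  2  3
2  0  3  1  1
1  1  2  3  3
0  2  0  3  1
2  3  2  3  3
1  2  2  0  1

2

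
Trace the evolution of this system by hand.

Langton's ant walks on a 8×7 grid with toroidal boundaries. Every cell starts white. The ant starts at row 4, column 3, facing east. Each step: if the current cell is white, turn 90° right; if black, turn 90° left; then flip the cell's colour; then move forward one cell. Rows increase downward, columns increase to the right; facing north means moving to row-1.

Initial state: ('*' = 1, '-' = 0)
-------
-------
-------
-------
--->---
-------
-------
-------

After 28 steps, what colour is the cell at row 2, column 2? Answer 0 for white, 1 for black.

1

step 0: -------
-------
-------
-------
--->---
-------
-------
-------
step 1: -------
-------
-------
-------
---*---
---v---
-------
-------
step 2: -------
-------
-------
-------
---*---
--<*---
-------
-------
step 3: -------
-------
-------
-------
--^*---
--**---
-------
-------
step 4: -------
-------
-------
-------
--*>---
--**---
-------
-------
step 5: -------
-------
-------
---^---
--*----
--**---
-------
-------
step 6: -------
-------
-------
---*>--
--*----
--**---
-------
-------
step 7: -------
-------
-------
---**--
--*-v--
--**---
-------
-------
step 8: -------
-------
-------
---**--
--*<*--
--**---
-------
-------
step 9: -------
-------
-------
---^*--
--***--
--**---
-------
-------
step 10: -------
-------
-------
--<-*--
--***--
--**---
-------
-------
step 11: -------
-------
--^----
--*-*--
--***--
--**---
-------
-------
step 12: -------
-------
--*>---
--*-*--
--***--
--**---
-------
-------
step 13: -------
-------
--**---
--*v*--
--***--
--**---
-------
-------
step 14: -------
-------
--**---
--<**--
--***--
--**---
-------
-------
step 15: -------
-------
--**---
---**--
--v**--
--**---
-------
-------
step 16: -------
-------
--**---
---**--
--->*--
--**---
-------
-------
step 17: -------
-------
--**---
---^*--
----*--
--**---
-------
-------
step 18: -------
-------
--**---
--<-*--
----*--
--**---
-------
-------
step 19: -------
-------
--^*---
--*-*--
----*--
--**---
-------
-------
step 20: -------
-------
-<-*---
--*-*--
----*--
--**---
-------
-------
step 21: -------
-^-----
-*-*---
--*-*--
----*--
--**---
-------
-------
step 22: -------
-*>----
-*-*---
--*-*--
----*--
--**---
-------
-------
step 23: -------
-**----
-*v*---
--*-*--
----*--
--**---
-------
-------
step 24: -------
-**----
-<**---
--*-*--
----*--
--**---
-------
-------
step 25: -------
-**----
--**---
-v*-*--
----*--
--**---
-------
-------
step 26: -------
-**----
--**---
<**-*--
----*--
--**---
-------
-------
step 27: -------
-**----
^-**---
***-*--
----*--
--**---
-------
-------
step 28: -------
-**----
*>**---
***-*--
----*--
--**---
-------
-------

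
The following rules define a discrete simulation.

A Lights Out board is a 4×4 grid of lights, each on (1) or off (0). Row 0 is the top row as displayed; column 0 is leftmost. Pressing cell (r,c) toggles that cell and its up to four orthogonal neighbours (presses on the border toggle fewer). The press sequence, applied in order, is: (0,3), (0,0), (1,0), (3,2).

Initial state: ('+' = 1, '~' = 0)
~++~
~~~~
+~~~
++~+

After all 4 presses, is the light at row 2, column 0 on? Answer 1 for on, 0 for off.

0

step 0: ~++~
~~~~
+~~~
++~+
step 1: ~+~+
~~~+
+~~~
++~+
step 2: +~~+
+~~+
+~~~
++~+
step 3: ~~~+
~+~+
~~~~
++~+
step 4: ~~~+
~+~+
~~+~
+~+~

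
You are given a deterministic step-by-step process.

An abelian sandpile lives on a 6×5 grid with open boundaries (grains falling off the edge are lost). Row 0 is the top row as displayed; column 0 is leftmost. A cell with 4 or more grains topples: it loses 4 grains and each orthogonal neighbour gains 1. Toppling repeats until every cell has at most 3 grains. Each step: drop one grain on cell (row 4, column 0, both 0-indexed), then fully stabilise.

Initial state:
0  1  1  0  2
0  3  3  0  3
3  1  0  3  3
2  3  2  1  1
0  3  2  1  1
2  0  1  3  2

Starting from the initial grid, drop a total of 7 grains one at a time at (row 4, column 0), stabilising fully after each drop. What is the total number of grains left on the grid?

t=0: 0  1  1  0  2
0  3  3  0  3
3  1  0  3  3
2  3  2  1  1
0  3  2  1  1
2  0  1  3  2
t=1: 0  1  1  0  2
0  3  3  0  3
3  1  0  3  3
2  3  2  1  1
1  3  2  1  1
2  0  1  3  2
t=2: 0  1  1  0  2
0  3  3  0  3
3  1  0  3  3
2  3  2  1  1
2  3  2  1  1
2  0  1  3  2
t=3: 0  1  1  0  2
0  3  3  0  3
3  1  0  3  3
2  3  2  1  1
3  3  2  1  1
2  0  1  3  2
t=4: 0  1  1  0  2
1  3  3  0  3
0  3  0  3  3
1  1  3  1  1
2  1  3  1  1
3  1  1  3  2
t=5: 0  1  1  0  2
1  3  3  0  3
0  3  0  3  3
1  1  3  1  1
3  1  3  1  1
3  1  1  3  2
t=6: 0  1  1  0  2
1  3  3  0  3
0  3  0  3  3
2  1  3  1  1
1  2  3  1  1
0  2  1  3  2
t=7: 0  1  1  0  2
1  3  3  0  3
0  3  0  3  3
2  1  3  1  1
2  2  3  1  1
0  2  1  3  2

48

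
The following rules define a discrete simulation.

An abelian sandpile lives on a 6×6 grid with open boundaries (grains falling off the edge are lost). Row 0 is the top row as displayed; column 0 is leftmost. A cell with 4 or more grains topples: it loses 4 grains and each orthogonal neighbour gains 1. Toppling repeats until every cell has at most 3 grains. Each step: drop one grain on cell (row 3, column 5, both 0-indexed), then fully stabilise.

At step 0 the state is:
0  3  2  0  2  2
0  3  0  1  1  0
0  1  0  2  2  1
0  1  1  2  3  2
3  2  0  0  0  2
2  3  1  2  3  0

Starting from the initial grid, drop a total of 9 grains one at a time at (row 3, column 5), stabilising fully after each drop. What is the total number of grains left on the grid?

51

[0] 0  3  2  0  2  2
0  3  0  1  1  0
0  1  0  2  2  1
0  1  1  2  3  2
3  2  0  0  0  2
2  3  1  2  3  0
[1] 0  3  2  0  2  2
0  3  0  1  1  0
0  1  0  2  2  1
0  1  1  2  3  3
3  2  0  0  0  2
2  3  1  2  3  0
[2] 0  3  2  0  2  2
0  3  0  1  1  0
0  1  0  2  3  2
0  1  1  3  0  1
3  2  0  0  1  3
2  3  1  2  3  0
[3] 0  3  2  0  2  2
0  3  0  1  1  0
0  1  0  2  3  2
0  1  1  3  0  2
3  2  0  0  1  3
2  3  1  2  3  0
[4] 0  3  2  0  2  2
0  3  0  1  1  0
0  1  0  2  3  2
0  1  1  3  0  3
3  2  0  0  1  3
2  3  1  2  3  0
[5] 0  3  2  0  2  2
0  3  0  1  1  0
0  1  0  2  3  3
0  1  1  3  1  1
3  2  0  0  2  0
2  3  1  2  3  1
[6] 0  3  2  0  2  2
0  3  0  1  1  0
0  1  0  2  3  3
0  1  1  3  1  2
3  2  0  0  2  0
2  3  1  2  3  1
[7] 0  3  2  0  2  2
0  3  0  1  1  0
0  1  0  2  3  3
0  1  1  3  1  3
3  2  0  0  2  0
2  3  1  2  3  1
[8] 0  3  2  0  2  2
0  3  0  1  2  1
0  1  0  3  0  1
0  1  1  3  3  1
3  2  0  0  2  1
2  3  1  2  3  1
[9] 0  3  2  0  2  2
0  3  0  1  2  1
0  1  0  3  0  1
0  1  1  3  3  2
3  2  0  0  2  1
2  3  1  2  3  1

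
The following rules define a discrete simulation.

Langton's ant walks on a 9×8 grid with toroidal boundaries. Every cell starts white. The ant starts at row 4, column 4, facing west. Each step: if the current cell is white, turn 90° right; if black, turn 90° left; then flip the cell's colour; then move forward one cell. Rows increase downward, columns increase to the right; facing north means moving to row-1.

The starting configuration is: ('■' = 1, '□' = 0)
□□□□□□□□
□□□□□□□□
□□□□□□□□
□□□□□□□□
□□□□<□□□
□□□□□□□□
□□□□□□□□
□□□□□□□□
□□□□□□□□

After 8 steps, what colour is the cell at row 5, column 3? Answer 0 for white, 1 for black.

step 0: □□□□□□□□
□□□□□□□□
□□□□□□□□
□□□□□□□□
□□□□<□□□
□□□□□□□□
□□□□□□□□
□□□□□□□□
□□□□□□□□
step 1: □□□□□□□□
□□□□□□□□
□□□□□□□□
□□□□^□□□
□□□□■□□□
□□□□□□□□
□□□□□□□□
□□□□□□□□
□□□□□□□□
step 2: □□□□□□□□
□□□□□□□□
□□□□□□□□
□□□□■>□□
□□□□■□□□
□□□□□□□□
□□□□□□□□
□□□□□□□□
□□□□□□□□
step 3: □□□□□□□□
□□□□□□□□
□□□□□□□□
□□□□■■□□
□□□□■v□□
□□□□□□□□
□□□□□□□□
□□□□□□□□
□□□□□□□□
step 4: □□□□□□□□
□□□□□□□□
□□□□□□□□
□□□□■■□□
□□□□<■□□
□□□□□□□□
□□□□□□□□
□□□□□□□□
□□□□□□□□
step 5: □□□□□□□□
□□□□□□□□
□□□□□□□□
□□□□■■□□
□□□□□■□□
□□□□v□□□
□□□□□□□□
□□□□□□□□
□□□□□□□□
step 6: □□□□□□□□
□□□□□□□□
□□□□□□□□
□□□□■■□□
□□□□□■□□
□□□<■□□□
□□□□□□□□
□□□□□□□□
□□□□□□□□
step 7: □□□□□□□□
□□□□□□□□
□□□□□□□□
□□□□■■□□
□□□^□■□□
□□□■■□□□
□□□□□□□□
□□□□□□□□
□□□□□□□□
step 8: □□□□□□□□
□□□□□□□□
□□□□□□□□
□□□□■■□□
□□□■>■□□
□□□■■□□□
□□□□□□□□
□□□□□□□□
□□□□□□□□

1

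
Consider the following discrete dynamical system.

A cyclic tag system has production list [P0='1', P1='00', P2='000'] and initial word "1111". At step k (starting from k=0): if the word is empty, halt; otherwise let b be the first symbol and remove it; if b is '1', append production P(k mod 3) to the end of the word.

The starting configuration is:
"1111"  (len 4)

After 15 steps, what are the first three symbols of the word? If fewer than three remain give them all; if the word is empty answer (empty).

[0] "1111"  (len 4)
[1] "1111"  (len 4)
[2] "11100"  (len 5)
[3] "1100000"  (len 7)
[4] "1000001"  (len 7)
[5] "00000100"  (len 8)
[6] "0000100"  (len 7)
[7] "000100"  (len 6)
[8] "00100"  (len 5)
[9] "0100"  (len 4)
[10] "100"  (len 3)
[11] "0000"  (len 4)
[12] "000"  (len 3)
[13] "00"  (len 2)
[14] "0"  (len 1)
[15] (halted — word empty)

(empty)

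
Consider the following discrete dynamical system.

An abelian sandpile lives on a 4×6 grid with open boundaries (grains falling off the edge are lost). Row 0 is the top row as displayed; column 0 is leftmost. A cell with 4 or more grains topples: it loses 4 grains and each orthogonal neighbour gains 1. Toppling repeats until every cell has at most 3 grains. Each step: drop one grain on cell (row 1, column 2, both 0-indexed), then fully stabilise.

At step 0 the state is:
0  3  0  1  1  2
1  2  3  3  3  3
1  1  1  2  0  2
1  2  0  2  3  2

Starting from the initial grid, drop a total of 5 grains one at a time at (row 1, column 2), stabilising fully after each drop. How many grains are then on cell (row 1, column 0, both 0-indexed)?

2

[0] 0  3  0  1  1  2
1  2  3  3  3  3
1  1  1  2  0  2
1  2  0  2  3  2
[1] 0  3  1  2  2  3
1  3  1  1  1  0
1  1  2  3  1  3
1  2  0  2  3  2
[2] 0  3  1  2  2  3
1  3  2  1  1  0
1  1  2  3  1  3
1  2  0  2  3  2
[3] 0  3  1  2  2  3
1  3  3  1  1  0
1  1  2  3  1  3
1  2  0  2  3  2
[4] 1  0  3  2  2  3
2  1  1  2  1  0
1  2  3  3  1  3
1  2  0  2  3  2
[5] 1  0  3  2  2  3
2  1  2  2  1  0
1  2  3  3  1  3
1  2  0  2  3  2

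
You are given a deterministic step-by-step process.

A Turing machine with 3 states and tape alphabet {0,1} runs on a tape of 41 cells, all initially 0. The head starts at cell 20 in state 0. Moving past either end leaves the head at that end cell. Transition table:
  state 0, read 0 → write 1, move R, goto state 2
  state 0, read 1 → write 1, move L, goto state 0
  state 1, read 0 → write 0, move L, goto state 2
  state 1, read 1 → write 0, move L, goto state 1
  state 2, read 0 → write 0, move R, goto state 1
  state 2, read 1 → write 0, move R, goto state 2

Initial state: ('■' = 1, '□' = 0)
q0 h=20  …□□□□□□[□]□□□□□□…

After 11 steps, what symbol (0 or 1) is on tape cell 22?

0

gen 0: q0 h=20  …□□□□□□[□]□□□□□□…
gen 1: q2 h=21  …□□□□□■[□]□□□□□□…
gen 2: q1 h=22  …□□□□■□[□]□□□□□□…
gen 3: q2 h=21  …□□□□□■[□]□□□□□□…
gen 4: q1 h=22  …□□□□■□[□]□□□□□□…
gen 5: q2 h=21  …□□□□□■[□]□□□□□□…
gen 6: q1 h=22  …□□□□■□[□]□□□□□□…
gen 7: q2 h=21  …□□□□□■[□]□□□□□□…
gen 8: q1 h=22  …□□□□■□[□]□□□□□□…
gen 9: q2 h=21  …□□□□□■[□]□□□□□□…
gen 10: q1 h=22  …□□□□■□[□]□□□□□□…
gen 11: q2 h=21  …□□□□□■[□]□□□□□□…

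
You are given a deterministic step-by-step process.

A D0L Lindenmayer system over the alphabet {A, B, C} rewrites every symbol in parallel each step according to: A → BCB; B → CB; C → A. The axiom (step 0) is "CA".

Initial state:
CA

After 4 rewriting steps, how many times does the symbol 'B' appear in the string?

12

k=0  CA
k=1  ABCB
k=2  BCBCBACB
k=3  CBACBACBBCBACB
k=4  ACBBCBACBBCBACBCBACBBCBACB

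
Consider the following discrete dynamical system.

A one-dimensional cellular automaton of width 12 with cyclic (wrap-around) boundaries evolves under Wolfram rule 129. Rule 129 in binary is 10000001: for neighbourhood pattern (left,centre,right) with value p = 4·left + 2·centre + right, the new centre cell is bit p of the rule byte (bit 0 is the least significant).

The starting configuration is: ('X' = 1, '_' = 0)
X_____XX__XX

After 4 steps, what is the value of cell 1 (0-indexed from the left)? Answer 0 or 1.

0

0) X_____XX__XX
1) __XXX______X
2) ___X__XXXX__
3) XX_____XX__X
4) X__XXX______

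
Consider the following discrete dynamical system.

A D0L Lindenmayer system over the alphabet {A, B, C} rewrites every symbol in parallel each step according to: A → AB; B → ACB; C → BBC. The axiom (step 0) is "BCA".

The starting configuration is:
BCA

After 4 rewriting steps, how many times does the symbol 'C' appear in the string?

[0] BCA
[1] ACBBBCAB
[2] ABBBCACBACBACBBBCABACB
[3] ABACBACBACBBBCABBBCACBABBBCACBABBBCACBACBACBBBCABACBABBBCACB
[4] ABACBABBBCACBABBBCACBABBBCACBACBACBBBCABACBACBACBBBCABBBCA…BBCACBABBBCACBACBACBBBCABACBABBBCACBABACBACBACBBBCABBBCACB  (len 164)

44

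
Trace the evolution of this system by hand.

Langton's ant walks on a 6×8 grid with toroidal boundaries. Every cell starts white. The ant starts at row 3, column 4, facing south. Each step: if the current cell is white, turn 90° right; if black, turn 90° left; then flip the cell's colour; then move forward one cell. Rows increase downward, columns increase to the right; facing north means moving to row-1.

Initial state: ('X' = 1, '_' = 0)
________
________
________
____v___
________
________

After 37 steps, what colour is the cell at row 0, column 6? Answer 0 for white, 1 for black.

1

[0] ________
________
________
____v___
________
________
[1] ________
________
________
___<X___
________
________
[2] ________
________
___^____
___XX___
________
________
[3] ________
________
___X>___
___XX___
________
________
[4] ________
________
___XX___
___Xv___
________
________
[5] ________
________
___XX___
___X_>__
________
________
[6] ________
________
___XX___
___X_X__
_____v__
________
[7] ________
________
___XX___
___X_X__
____<X__
________
[8] ________
________
___XX___
___X^X__
____XX__
________
[9] ________
________
___XX___
___XX>__
____XX__
________
[10] ________
________
___XX^__
___XX___
____XX__
________
[11] ________
________
___XXX>_
___XX___
____XX__
________
[12] ________
________
___XXXX_
___XX_v_
____XX__
________
[13] ________
________
___XXXX_
___XX<X_
____XX__
________
[14] ________
________
___XX^X_
___XXXX_
____XX__
________
[15] ________
________
___X<_X_
___XXXX_
____XX__
________
[16] ________
________
___X__X_
___XvXX_
____XX__
________
[17] ________
________
___X__X_
___X_>X_
____XX__
________
[18] ________
________
___X_^X_
___X__X_
____XX__
________
[19] ________
________
___X_X>_
___X__X_
____XX__
________
[20] ________
______^_
___X_X__
___X__X_
____XX__
________
[21] ________
______X>
___X_X__
___X__X_
____XX__
________
[22] ________
______XX
___X_X_v
___X__X_
____XX__
________
[23] ________
______XX
___X_X<X
___X__X_
____XX__
________
[24] ________
______^X
___X_XXX
___X__X_
____XX__
________
[25] ________
_____<_X
___X_XXX
___X__X_
____XX__
________
[26] _____^__
_____X_X
___X_XXX
___X__X_
____XX__
________
[27] _____X>_
_____X_X
___X_XXX
___X__X_
____XX__
________
[28] _____XX_
_____XvX
___X_XXX
___X__X_
____XX__
________
[29] _____XX_
_____<XX
___X_XXX
___X__X_
____XX__
________
[30] _____XX_
______XX
___X_vXX
___X__X_
____XX__
________
[31] _____XX_
______XX
___X__>X
___X__X_
____XX__
________
[32] _____XX_
______^X
___X___X
___X__X_
____XX__
________
[33] _____XX_
_____<_X
___X___X
___X__X_
____XX__
________
[34] _____^X_
_____X_X
___X___X
___X__X_
____XX__
________
[35] ____<_X_
_____X_X
___X___X
___X__X_
____XX__
________
[36] ____X_X_
_____X_X
___X___X
___X__X_
____XX__
____^___
[37] ____X_X_
_____X_X
___X___X
___X__X_
____XX__
____X>__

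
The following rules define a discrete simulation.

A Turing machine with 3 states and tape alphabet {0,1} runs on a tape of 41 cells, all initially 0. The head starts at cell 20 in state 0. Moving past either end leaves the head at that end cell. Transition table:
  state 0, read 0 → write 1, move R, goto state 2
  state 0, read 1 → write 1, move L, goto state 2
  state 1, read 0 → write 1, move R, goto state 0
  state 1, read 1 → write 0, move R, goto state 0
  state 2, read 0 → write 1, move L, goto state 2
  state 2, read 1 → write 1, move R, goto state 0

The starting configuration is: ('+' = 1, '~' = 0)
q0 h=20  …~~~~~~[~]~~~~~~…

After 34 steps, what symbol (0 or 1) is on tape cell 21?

1

step 0: q0 h=20  …~~~~~~[~]~~~~~~…
step 1: q2 h=21  …~~~~~+[~]~~~~~~…
step 2: q2 h=20  …~~~~~~[+]+~~~~~…
step 3: q0 h=21  …~~~~~+[+]~~~~~~…
step 4: q2 h=20  …~~~~~~[+]+~~~~~…
step 5: q0 h=21  …~~~~~+[+]~~~~~~…
step 6: q2 h=20  …~~~~~~[+]+~~~~~…
step 7: q0 h=21  …~~~~~+[+]~~~~~~…
step 8: q2 h=20  …~~~~~~[+]+~~~~~…
step 9: q0 h=21  …~~~~~+[+]~~~~~~…
step 10: q2 h=20  …~~~~~~[+]+~~~~~…
step 11: q0 h=21  …~~~~~+[+]~~~~~~…
step 12: q2 h=20  …~~~~~~[+]+~~~~~…
step 13: q0 h=21  …~~~~~+[+]~~~~~~…
step 14: q2 h=20  …~~~~~~[+]+~~~~~…
step 15: q0 h=21  …~~~~~+[+]~~~~~~…
step 16: q2 h=20  …~~~~~~[+]+~~~~~…
step 17: q0 h=21  …~~~~~+[+]~~~~~~…
step 18: q2 h=20  …~~~~~~[+]+~~~~~…
step 19: q0 h=21  …~~~~~+[+]~~~~~~…
step 20: q2 h=20  …~~~~~~[+]+~~~~~…
step 21: q0 h=21  …~~~~~+[+]~~~~~~…
step 22: q2 h=20  …~~~~~~[+]+~~~~~…
step 23: q0 h=21  …~~~~~+[+]~~~~~~…
step 24: q2 h=20  …~~~~~~[+]+~~~~~…
step 25: q0 h=21  …~~~~~+[+]~~~~~~…
step 26: q2 h=20  …~~~~~~[+]+~~~~~…
step 27: q0 h=21  …~~~~~+[+]~~~~~~…
step 28: q2 h=20  …~~~~~~[+]+~~~~~…
step 29: q0 h=21  …~~~~~+[+]~~~~~~…
step 30: q2 h=20  …~~~~~~[+]+~~~~~…
step 31: q0 h=21  …~~~~~+[+]~~~~~~…
step 32: q2 h=20  …~~~~~~[+]+~~~~~…
step 33: q0 h=21  …~~~~~+[+]~~~~~~…
step 34: q2 h=20  …~~~~~~[+]+~~~~~…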